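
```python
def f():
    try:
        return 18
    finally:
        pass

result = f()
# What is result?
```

Step-by-step execution trace:
1. `f()` enters try: `return 18` sets pending return value 18.
2. Before returning, `finally: pass` runs (no effect).
3. f() returns 18 → result = 18.
Result: 18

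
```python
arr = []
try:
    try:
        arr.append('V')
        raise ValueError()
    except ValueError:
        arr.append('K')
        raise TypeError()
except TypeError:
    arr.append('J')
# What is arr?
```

Step-by-step execution trace:
1. Inner try: `arr.append('V')` → arr = ['V'].
2. `raise ValueError()` raises ValueError.
3. Inner `except ValueError` matches → `arr.append('K')` → arr = ['V', 'K'].
4. `raise TypeError()` raises TypeError; propagates to outer try.
5. Outer `except TypeError` matches → `arr.append('J')` → arr = ['V', 'K', 'J'].
Result: ['V', 'K', 'J']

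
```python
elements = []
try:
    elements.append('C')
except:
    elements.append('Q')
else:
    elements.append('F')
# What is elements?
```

Step-by-step execution trace:
1. try: `elements.append('C')` → elements = ['C']. No exception raised.
2. `except` is skipped.
3. `else` runs (try completed without exception): `elements.append('F')` → elements = ['C', 'F'].
Result: ['C', 'F']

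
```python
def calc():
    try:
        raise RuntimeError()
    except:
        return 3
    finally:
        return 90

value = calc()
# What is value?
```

Step-by-step execution trace:
1. `calc()` enters try: `raise RuntimeError()` raises RuntimeError.
2. bare `except` matches → `return 3` sets pending return value 3.
3. Before returning, `finally: return 90` runs and overrides the pending return.
4. calc() returns 90 → value = 90.
Result: 90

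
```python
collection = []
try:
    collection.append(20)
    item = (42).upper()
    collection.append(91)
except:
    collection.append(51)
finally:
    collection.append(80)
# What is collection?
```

Step-by-step execution trace:
1. try: `collection.append(20)` → collection = [20].
2. `item = (42).upper()` raises AttributeError; `collection.append(91)` is not reached.
3. bare `except` matches → `collection.append(51)` → collection = [20, 51].
4. finally always runs: `collection.append(80)` → collection = [20, 51, 80].
Result: [20, 51, 80]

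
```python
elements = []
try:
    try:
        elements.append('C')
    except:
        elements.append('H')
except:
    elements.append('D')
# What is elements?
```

Step-by-step execution trace:
1. Inner try: `elements.append('C')` → elements = ['C']. No exception raised.
2. Inner `except` is skipped.
3. Inner try completes normally; outer `except` is skipped.
Result: ['C']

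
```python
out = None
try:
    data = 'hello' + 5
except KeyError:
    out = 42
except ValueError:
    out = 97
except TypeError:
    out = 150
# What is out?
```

Step-by-step execution trace:
1. `data = 'hello' + 5` raises TypeError.
2. `except KeyError` does not match TypeError; skipped.
3. `except ValueError` does not match TypeError; skipped.
4. `except TypeError` matches → out = 150.
Result: 150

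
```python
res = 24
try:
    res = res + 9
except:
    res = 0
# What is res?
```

Step-by-step execution trace:
1. res starts at 24.
2. try: `res = res + 9` → res = 33. No exception raised.
3. `except` is skipped.
Result: 33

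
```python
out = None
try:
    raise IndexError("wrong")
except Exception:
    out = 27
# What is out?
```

Step-by-step execution trace:
1. `raise IndexError(...)` raises IndexError.
2. `except Exception` matches (IndexError is a subclass of Exception) → out = 27.
Result: 27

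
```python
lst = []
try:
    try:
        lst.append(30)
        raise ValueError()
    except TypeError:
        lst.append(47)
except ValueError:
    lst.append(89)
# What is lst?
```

Step-by-step execution trace:
1. Inner try: `lst.append(30)` → lst = [30].
2. `raise ValueError()` raises ValueError.
3. Inner `except TypeError` does not match ValueError; exception propagates to outer try.
4. Outer `except ValueError` matches → `lst.append(89)` → lst = [30, 89].
Result: [30, 89]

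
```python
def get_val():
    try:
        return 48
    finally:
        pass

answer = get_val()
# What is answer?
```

Step-by-step execution trace:
1. `get_val()` enters try: `return 48` sets pending return value 48.
2. Before returning, `finally: pass` runs (no effect).
3. get_val() returns 48 → answer = 48.
Result: 48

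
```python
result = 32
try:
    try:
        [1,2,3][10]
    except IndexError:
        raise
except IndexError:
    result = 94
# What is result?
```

Step-by-step execution trace:
1. Inner try: `[1,2,3][10]` raises IndexError.
2. Inner `except IndexError` matches; bare `raise` re-raises the same IndexError.
3. Outer `except IndexError` matches → result = 94.
Result: 94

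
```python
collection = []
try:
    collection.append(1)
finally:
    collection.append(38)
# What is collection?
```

Step-by-step execution trace:
1. try: `collection.append(1)` → collection = [1].
2. The try body completes without raising.
3. finally always runs: `collection.append(38)` → collection = [1, 38].
Result: [1, 38]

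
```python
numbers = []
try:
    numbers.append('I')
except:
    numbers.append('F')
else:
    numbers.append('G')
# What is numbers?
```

Step-by-step execution trace:
1. try: `numbers.append('I')` → numbers = ['I']. No exception raised.
2. `except` is skipped.
3. `else` runs (try completed without exception): `numbers.append('G')` → numbers = ['I', 'G'].
Result: ['I', 'G']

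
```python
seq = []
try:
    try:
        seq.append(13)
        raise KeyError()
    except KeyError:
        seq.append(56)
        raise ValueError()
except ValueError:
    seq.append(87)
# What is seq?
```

Step-by-step execution trace:
1. Inner try: `seq.append(13)` → seq = [13].
2. `raise KeyError()` raises KeyError.
3. Inner `except KeyError` matches → `seq.append(56)` → seq = [13, 56].
4. `raise ValueError()` raises ValueError; propagates to outer try.
5. Outer `except ValueError` matches → `seq.append(87)` → seq = [13, 56, 87].
Result: [13, 56, 87]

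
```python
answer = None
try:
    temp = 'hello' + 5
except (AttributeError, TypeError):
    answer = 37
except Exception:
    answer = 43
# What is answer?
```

Step-by-step execution trace:
1. `temp = 'hello' + 5` raises TypeError.
2. `except (AttributeError, TypeError)` matches (TypeError is in the tuple) → answer = 37.
3. `except Exception` is not reached.
Result: 37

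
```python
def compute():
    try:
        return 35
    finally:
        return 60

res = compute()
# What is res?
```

Step-by-step execution trace:
1. `compute()` enters try: `return 35` sets pending return value 35.
2. Before returning, `finally: return 60` runs and overrides the pending return.
3. compute() returns 60 → res = 60.
Result: 60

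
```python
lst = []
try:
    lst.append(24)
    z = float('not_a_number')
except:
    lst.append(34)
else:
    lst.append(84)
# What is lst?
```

Step-by-step execution trace:
1. try: `lst.append(24)` → lst = [24].
2. `z = float('not_a_number')` raises ValueError.
3. bare `except` matches → `lst.append(34)` → lst = [24, 34].
4. `else` is skipped (an exception was raised).
Result: [24, 34]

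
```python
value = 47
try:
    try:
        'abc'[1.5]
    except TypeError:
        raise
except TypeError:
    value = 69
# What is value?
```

Step-by-step execution trace:
1. Inner try: `'abc'[1.5]` raises TypeError.
2. Inner `except TypeError` matches; bare `raise` re-raises the same TypeError.
3. Outer `except TypeError` matches → value = 69.
Result: 69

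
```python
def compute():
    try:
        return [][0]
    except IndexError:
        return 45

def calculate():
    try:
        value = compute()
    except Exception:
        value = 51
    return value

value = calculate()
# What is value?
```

Step-by-step execution trace:
1. `calculate()` calls `compute()`.
2. In compute: `[][0]` raises IndexError; `except IndexError` catches it → returns 45.
3. In calculate: `value = compute()` → value = 45. No exception reaches calculate.
4. `except Exception` is skipped; calculate returns 45.
5. value = 45.
Result: 45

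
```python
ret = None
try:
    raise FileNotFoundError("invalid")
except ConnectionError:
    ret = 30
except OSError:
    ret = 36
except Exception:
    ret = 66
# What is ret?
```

Step-by-step execution trace:
1. `raise FileNotFoundError(...)` raises FileNotFoundError.
2. `except ConnectionError` does not match (FileNotFoundError is not a subclass of ConnectionError); skipped.
3. `except OSError` matches (FileNotFoundError is a subclass of OSError) → ret = 36.
4. `except Exception` is not reached.
Result: 36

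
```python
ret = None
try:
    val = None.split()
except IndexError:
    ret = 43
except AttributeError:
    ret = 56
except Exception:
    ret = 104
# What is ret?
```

Step-by-step execution trace:
1. `val = None.split()` raises AttributeError.
2. `except IndexError` does not match AttributeError; skipped.
3. `except AttributeError` matches → ret = 56.
4. Remaining except clauses are skipped.
Result: 56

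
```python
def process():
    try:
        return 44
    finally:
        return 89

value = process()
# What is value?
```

Step-by-step execution trace:
1. `process()` enters try: `return 44` sets pending return value 44.
2. Before returning, `finally: return 89` runs and overrides the pending return.
3. process() returns 89 → value = 89.
Result: 89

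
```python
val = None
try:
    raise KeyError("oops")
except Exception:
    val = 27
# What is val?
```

Step-by-step execution trace:
1. `raise KeyError(...)` raises KeyError.
2. `except Exception` matches (KeyError is a subclass of Exception) → val = 27.
Result: 27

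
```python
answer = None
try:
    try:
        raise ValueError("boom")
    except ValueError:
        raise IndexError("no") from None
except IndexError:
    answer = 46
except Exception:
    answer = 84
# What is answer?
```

Step-by-step execution trace:
1. Inner try raises ValueError; inner `except ValueError` catches it.
2. `raise IndexError(...) from None` raises IndexError (from None suppresses __context__, but the active exception is still IndexError).
3. Outer `except IndexError` matches → answer = 46.
4. `except Exception` is not reached.
Result: 46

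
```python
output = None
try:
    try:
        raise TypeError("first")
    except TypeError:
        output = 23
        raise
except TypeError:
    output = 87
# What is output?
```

Step-by-step execution trace:
1. Inner try: `raise TypeError("first")` raises TypeError.
2. Inner `except TypeError` matches → output = 23.
3. bare `raise` re-raises the same TypeError.
4. Outer `except TypeError` matches → output = 87.
Result: 87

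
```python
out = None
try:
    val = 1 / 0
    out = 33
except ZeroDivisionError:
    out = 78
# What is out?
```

Step-by-step execution trace:
1. `val = 1 / 0` raises ZeroDivisionError.
2. `out = 33` is not reached.
3. `except ZeroDivisionError` matches → out = 78.
Result: 78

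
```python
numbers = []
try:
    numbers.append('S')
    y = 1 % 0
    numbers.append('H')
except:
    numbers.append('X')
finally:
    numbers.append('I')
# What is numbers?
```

Step-by-step execution trace:
1. try: `numbers.append('S')` → numbers = ['S'].
2. `y = 1 % 0` raises ZeroDivisionError; `numbers.append('H')` is not reached.
3. bare `except` matches → `numbers.append('X')` → numbers = ['S', 'X'].
4. finally always runs: `numbers.append('I')` → numbers = ['S', 'X', 'I'].
Result: ['S', 'X', 'I']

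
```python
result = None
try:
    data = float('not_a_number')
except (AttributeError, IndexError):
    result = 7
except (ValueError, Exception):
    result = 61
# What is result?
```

Step-by-step execution trace:
1. `data = float('not_a_number')` raises ValueError.
2. `except (AttributeError, IndexError)` does not match ValueError; skipped.
3. `except (ValueError, Exception)` matches (ValueError is in the tuple) → result = 61.
Result: 61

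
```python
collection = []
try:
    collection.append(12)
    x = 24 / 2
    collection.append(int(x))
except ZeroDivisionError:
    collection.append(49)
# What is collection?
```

Step-by-step execution trace:
1. try: `collection.append(12)` → collection = [12].
2. `x = 24 / 2` → x = 12.0. No exception raised.
3. `collection.append(int(x))` → collection = [12, 12].
4. `except ZeroDivisionError` is skipped (no exception was raised).
Result: [12, 12]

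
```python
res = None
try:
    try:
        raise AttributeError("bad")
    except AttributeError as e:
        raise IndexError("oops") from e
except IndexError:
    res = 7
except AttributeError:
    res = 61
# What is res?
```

Step-by-step execution trace:
1. Inner try raises AttributeError; inner `except AttributeError as e` catches it.
2. `raise IndexError(...) from e` raises IndexError (AttributeError is attached as __cause__, but only IndexError is active).
3. Outer `except IndexError` matches → res = 7.
4. `except AttributeError` is not reached.
Result: 7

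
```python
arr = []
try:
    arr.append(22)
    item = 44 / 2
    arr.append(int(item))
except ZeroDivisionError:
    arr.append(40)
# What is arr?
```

Step-by-step execution trace:
1. try: `arr.append(22)` → arr = [22].
2. `item = 44 / 2` → item = 22.0. No exception raised.
3. `arr.append(int(item))` → arr = [22, 22].
4. `except ZeroDivisionError` is skipped (no exception was raised).
Result: [22, 22]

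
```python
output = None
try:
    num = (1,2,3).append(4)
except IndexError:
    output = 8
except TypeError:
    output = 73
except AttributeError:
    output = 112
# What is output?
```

Step-by-step execution trace:
1. `num = (1,2,3).append(4)` raises AttributeError.
2. `except IndexError` does not match AttributeError; skipped.
3. `except TypeError` does not match AttributeError; skipped.
4. `except AttributeError` matches → output = 112.
Result: 112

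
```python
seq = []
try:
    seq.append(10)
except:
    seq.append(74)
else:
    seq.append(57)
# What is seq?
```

Step-by-step execution trace:
1. try: `seq.append(10)` → seq = [10]. No exception raised.
2. `except` is skipped.
3. `else` runs (try completed without exception): `seq.append(57)` → seq = [10, 57].
Result: [10, 57]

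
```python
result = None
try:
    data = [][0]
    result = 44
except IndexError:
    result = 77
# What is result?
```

Step-by-step execution trace:
1. `data = [][0]` raises IndexError.
2. `result = 44` is not reached.
3. `except IndexError` matches → result = 77.
Result: 77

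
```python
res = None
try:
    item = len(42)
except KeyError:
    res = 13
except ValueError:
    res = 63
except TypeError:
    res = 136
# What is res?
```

Step-by-step execution trace:
1. `item = len(42)` raises TypeError.
2. `except KeyError` does not match TypeError; skipped.
3. `except ValueError` does not match TypeError; skipped.
4. `except TypeError` matches → res = 136.
Result: 136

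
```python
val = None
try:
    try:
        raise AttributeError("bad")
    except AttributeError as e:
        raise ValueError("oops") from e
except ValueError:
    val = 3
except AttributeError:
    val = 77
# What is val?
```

Step-by-step execution trace:
1. Inner try raises AttributeError; inner `except AttributeError as e` catches it.
2. `raise ValueError(...) from e` raises ValueError (AttributeError is attached as __cause__, but only ValueError is active).
3. Outer `except ValueError` matches → val = 3.
4. `except AttributeError` is not reached.
Result: 3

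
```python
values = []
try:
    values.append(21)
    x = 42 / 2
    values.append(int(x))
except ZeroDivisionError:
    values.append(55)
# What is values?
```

Step-by-step execution trace:
1. try: `values.append(21)` → values = [21].
2. `x = 42 / 2` → x = 21.0. No exception raised.
3. `values.append(int(x))` → values = [21, 21].
4. `except ZeroDivisionError` is skipped (no exception was raised).
Result: [21, 21]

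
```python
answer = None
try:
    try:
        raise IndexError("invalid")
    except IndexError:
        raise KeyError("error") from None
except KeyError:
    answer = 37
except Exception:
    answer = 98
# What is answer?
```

Step-by-step execution trace:
1. Inner try raises IndexError; inner `except IndexError` catches it.
2. `raise KeyError(...) from None` raises KeyError (from None suppresses __context__, but the active exception is still KeyError).
3. Outer `except KeyError` matches → answer = 37.
4. `except Exception` is not reached.
Result: 37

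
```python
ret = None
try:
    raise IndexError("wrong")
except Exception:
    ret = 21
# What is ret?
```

Step-by-step execution trace:
1. `raise IndexError(...)` raises IndexError.
2. `except Exception` matches (IndexError is a subclass of Exception) → ret = 21.
Result: 21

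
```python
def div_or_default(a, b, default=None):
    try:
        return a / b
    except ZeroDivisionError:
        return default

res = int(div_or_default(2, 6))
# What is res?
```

Step-by-step execution trace:
1. `div_or_default(2, 6)` enters try: `return 2 / 6` → returns 0.3333333333333333. No exception raised.
2. `except ZeroDivisionError` is skipped.
3. `int(0.3333333333333333)` → 0 → res = 0.
Result: 0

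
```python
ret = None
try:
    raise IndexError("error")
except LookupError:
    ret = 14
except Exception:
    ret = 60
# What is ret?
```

Step-by-step execution trace:
1. `raise IndexError(...)` raises IndexError.
2. `except LookupError` matches (IndexError is a subclass of LookupError) → ret = 14.
3. `except Exception` is not reached.
Result: 14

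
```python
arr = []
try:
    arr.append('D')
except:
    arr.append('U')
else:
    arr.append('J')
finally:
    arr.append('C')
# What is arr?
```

Step-by-step execution trace:
1. try: `arr.append('D')` → arr = ['D']. No exception raised.
2. `except` is skipped.
3. `else` runs: `arr.append('J')` → arr = ['D', 'J'].
4. `finally` always runs: `arr.append('C')` → arr = ['D', 'J', 'C'].
Result: ['D', 'J', 'C']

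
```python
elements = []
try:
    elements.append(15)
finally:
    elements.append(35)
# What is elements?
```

Step-by-step execution trace:
1. try: `elements.append(15)` → elements = [15].
2. The try body completes without raising.
3. finally always runs: `elements.append(35)` → elements = [15, 35].
Result: [15, 35]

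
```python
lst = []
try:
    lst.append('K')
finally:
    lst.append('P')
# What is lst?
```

Step-by-step execution trace:
1. try: `lst.append('K')` → lst = ['K'].
2. The try body completes without raising.
3. finally always runs: `lst.append('P')` → lst = ['K', 'P'].
Result: ['K', 'P']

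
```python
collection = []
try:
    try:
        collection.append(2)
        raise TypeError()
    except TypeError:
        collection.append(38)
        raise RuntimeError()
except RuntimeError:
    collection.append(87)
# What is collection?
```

Step-by-step execution trace:
1. Inner try: `collection.append(2)` → collection = [2].
2. `raise TypeError()` raises TypeError.
3. Inner `except TypeError` matches → `collection.append(38)` → collection = [2, 38].
4. `raise RuntimeError()` raises RuntimeError; propagates to outer try.
5. Outer `except RuntimeError` matches → `collection.append(87)` → collection = [2, 38, 87].
Result: [2, 38, 87]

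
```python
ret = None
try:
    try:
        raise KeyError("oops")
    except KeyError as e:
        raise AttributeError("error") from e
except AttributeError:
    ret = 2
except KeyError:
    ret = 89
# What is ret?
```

Step-by-step execution trace:
1. Inner try raises KeyError; inner `except KeyError as e` catches it.
2. `raise AttributeError(...) from e` raises AttributeError (KeyError is attached as __cause__, but only AttributeError is active).
3. Outer `except AttributeError` matches → ret = 2.
4. `except KeyError` is not reached.
Result: 2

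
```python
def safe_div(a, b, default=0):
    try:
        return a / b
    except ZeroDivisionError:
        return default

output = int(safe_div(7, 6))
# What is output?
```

Step-by-step execution trace:
1. `safe_div(7, 6)` enters try: `return 7 / 6` → returns 1.1666666666666667. No exception raised.
2. `except ZeroDivisionError` is skipped.
3. `int(1.1666666666666667)` → 1 → output = 1.
Result: 1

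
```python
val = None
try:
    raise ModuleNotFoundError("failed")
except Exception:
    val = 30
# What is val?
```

Step-by-step execution trace:
1. `raise ModuleNotFoundError(...)` raises ModuleNotFoundError.
2. `except Exception` matches (ModuleNotFoundError is a subclass of Exception) → val = 30.
Result: 30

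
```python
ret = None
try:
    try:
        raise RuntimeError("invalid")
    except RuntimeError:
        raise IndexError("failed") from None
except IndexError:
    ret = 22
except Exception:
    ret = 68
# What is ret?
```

Step-by-step execution trace:
1. Inner try raises RuntimeError; inner `except RuntimeError` catches it.
2. `raise IndexError(...) from None` raises IndexError (from None suppresses __context__, but the active exception is still IndexError).
3. Outer `except IndexError` matches → ret = 22.
4. `except Exception` is not reached.
Result: 22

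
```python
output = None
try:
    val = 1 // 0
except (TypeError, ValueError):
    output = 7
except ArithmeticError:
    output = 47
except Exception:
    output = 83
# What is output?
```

Step-by-step execution trace:
1. `val = 1 // 0` raises ZeroDivisionError.
2. `except (TypeError, ValueError)` does not match ZeroDivisionError; skipped.
3. `except ArithmeticError` matches (ZeroDivisionError is a subclass of ArithmeticError) → output = 47.
4. `except Exception` is not reached.
Result: 47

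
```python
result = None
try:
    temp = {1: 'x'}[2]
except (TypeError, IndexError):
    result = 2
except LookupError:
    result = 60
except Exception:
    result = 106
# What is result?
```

Step-by-step execution trace:
1. `temp = {1: 'x'}[2]` raises KeyError.
2. `except (TypeError, IndexError)` does not match KeyError; skipped.
3. `except LookupError` matches (KeyError is a subclass of LookupError) → result = 60.
4. `except Exception` is not reached.
Result: 60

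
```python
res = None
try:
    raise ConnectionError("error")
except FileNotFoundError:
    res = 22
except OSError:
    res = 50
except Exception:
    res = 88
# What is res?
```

Step-by-step execution trace:
1. `raise ConnectionError(...)` raises ConnectionError.
2. `except FileNotFoundError` does not match (ConnectionError is not a subclass of FileNotFoundError); skipped.
3. `except OSError` matches (ConnectionError is a subclass of OSError) → res = 50.
4. `except Exception` is not reached.
Result: 50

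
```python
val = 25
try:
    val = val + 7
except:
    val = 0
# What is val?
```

Step-by-step execution trace:
1. val starts at 25.
2. try: `val = val + 7` → val = 32. No exception raised.
3. `except` is skipped.
Result: 32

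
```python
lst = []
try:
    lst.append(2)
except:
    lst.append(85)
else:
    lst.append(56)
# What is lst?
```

Step-by-step execution trace:
1. try: `lst.append(2)` → lst = [2]. No exception raised.
2. `except` is skipped.
3. `else` runs (try completed without exception): `lst.append(56)` → lst = [2, 56].
Result: [2, 56]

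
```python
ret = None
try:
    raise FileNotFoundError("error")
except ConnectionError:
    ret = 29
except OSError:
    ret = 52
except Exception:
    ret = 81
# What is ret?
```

Step-by-step execution trace:
1. `raise FileNotFoundError(...)` raises FileNotFoundError.
2. `except ConnectionError` does not match (FileNotFoundError is not a subclass of ConnectionError); skipped.
3. `except OSError` matches (FileNotFoundError is a subclass of OSError) → ret = 52.
4. `except Exception` is not reached.
Result: 52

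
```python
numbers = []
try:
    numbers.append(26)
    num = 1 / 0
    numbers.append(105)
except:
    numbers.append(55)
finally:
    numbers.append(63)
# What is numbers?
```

Step-by-step execution trace:
1. try: `numbers.append(26)` → numbers = [26].
2. `num = 1 / 0` raises ZeroDivisionError; `numbers.append(105)` is not reached.
3. bare `except` matches → `numbers.append(55)` → numbers = [26, 55].
4. finally always runs: `numbers.append(63)` → numbers = [26, 55, 63].
Result: [26, 55, 63]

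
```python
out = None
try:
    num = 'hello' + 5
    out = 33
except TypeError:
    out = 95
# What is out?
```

Step-by-step execution trace:
1. `num = 'hello' + 5` raises TypeError.
2. `out = 33` is not reached.
3. `except TypeError` matches → out = 95.
Result: 95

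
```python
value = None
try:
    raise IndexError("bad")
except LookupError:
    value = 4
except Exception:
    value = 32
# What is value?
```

Step-by-step execution trace:
1. `raise IndexError(...)` raises IndexError.
2. `except LookupError` matches (IndexError is a subclass of LookupError) → value = 4.
3. `except Exception` is not reached.
Result: 4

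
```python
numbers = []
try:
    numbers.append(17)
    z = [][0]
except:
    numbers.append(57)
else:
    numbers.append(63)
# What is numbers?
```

Step-by-step execution trace:
1. try: `numbers.append(17)` → numbers = [17].
2. `z = [][0]` raises IndexError.
3. bare `except` matches → `numbers.append(57)` → numbers = [17, 57].
4. `else` is skipped (an exception was raised).
Result: [17, 57]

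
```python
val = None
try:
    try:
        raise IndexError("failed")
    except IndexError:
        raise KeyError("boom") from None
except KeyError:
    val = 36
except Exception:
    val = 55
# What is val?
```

Step-by-step execution trace:
1. Inner try raises IndexError; inner `except IndexError` catches it.
2. `raise KeyError(...) from None` raises KeyError (from None suppresses __context__, but the active exception is still KeyError).
3. Outer `except KeyError` matches → val = 36.
4. `except Exception` is not reached.
Result: 36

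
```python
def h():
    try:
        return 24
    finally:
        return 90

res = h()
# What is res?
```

Step-by-step execution trace:
1. `h()` enters try: `return 24` sets pending return value 24.
2. Before returning, `finally: return 90` runs and overrides the pending return.
3. h() returns 90 → res = 90.
Result: 90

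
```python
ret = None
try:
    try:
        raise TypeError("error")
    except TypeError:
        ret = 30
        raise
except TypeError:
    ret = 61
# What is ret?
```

Step-by-step execution trace:
1. Inner try: `raise TypeError("error")` raises TypeError.
2. Inner `except TypeError` matches → ret = 30.
3. bare `raise` re-raises the same TypeError.
4. Outer `except TypeError` matches → ret = 61.
Result: 61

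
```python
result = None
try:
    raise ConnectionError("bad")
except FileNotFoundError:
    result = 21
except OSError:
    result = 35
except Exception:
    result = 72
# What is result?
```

Step-by-step execution trace:
1. `raise ConnectionError(...)` raises ConnectionError.
2. `except FileNotFoundError` does not match (ConnectionError is not a subclass of FileNotFoundError); skipped.
3. `except OSError` matches (ConnectionError is a subclass of OSError) → result = 35.
4. `except Exception` is not reached.
Result: 35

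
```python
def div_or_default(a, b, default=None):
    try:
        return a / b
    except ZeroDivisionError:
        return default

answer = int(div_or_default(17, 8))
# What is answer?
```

Step-by-step execution trace:
1. `div_or_default(17, 8)` enters try: `return 17 / 8` → returns 2.125. No exception raised.
2. `except ZeroDivisionError` is skipped.
3. `int(2.125)` → 2 → answer = 2.
Result: 2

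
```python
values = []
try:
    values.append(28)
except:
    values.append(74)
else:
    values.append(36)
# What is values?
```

Step-by-step execution trace:
1. try: `values.append(28)` → values = [28]. No exception raised.
2. `except` is skipped.
3. `else` runs (try completed without exception): `values.append(36)` → values = [28, 36].
Result: [28, 36]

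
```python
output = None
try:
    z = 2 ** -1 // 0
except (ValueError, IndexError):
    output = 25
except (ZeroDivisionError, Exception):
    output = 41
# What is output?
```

Step-by-step execution trace:
1. `z = 2 ** -1 // 0` raises ZeroDivisionError.
2. `except (ValueError, IndexError)` does not match ZeroDivisionError; skipped.
3. `except (ZeroDivisionError, Exception)` matches (ZeroDivisionError is in the tuple) → output = 41.
Result: 41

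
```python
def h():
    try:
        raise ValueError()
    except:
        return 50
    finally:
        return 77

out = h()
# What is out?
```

Step-by-step execution trace:
1. `h()` enters try: `raise ValueError()` raises ValueError.
2. bare `except` matches → `return 50` sets pending return value 50.
3. Before returning, `finally: return 77` runs and overrides the pending return.
4. h() returns 77 → out = 77.
Result: 77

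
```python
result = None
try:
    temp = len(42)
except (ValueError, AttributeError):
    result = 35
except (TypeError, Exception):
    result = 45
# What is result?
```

Step-by-step execution trace:
1. `temp = len(42)` raises TypeError.
2. `except (ValueError, AttributeError)` does not match TypeError; skipped.
3. `except (TypeError, Exception)` matches (TypeError is in the tuple) → result = 45.
Result: 45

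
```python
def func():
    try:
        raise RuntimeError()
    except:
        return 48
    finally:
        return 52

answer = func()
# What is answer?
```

Step-by-step execution trace:
1. `func()` enters try: `raise RuntimeError()` raises RuntimeError.
2. bare `except` matches → `return 48` sets pending return value 48.
3. Before returning, `finally: return 52` runs and overrides the pending return.
4. func() returns 52 → answer = 52.
Result: 52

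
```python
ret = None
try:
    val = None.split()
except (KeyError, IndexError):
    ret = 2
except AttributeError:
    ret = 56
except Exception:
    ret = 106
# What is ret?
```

Step-by-step execution trace:
1. `val = None.split()` raises AttributeError.
2. `except (KeyError, IndexError)` does not match AttributeError; skipped.
3. `except AttributeError` matches (exact type match) → ret = 56.
4. `except Exception` is not reached.
Result: 56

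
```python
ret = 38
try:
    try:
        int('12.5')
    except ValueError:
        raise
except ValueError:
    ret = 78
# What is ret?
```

Step-by-step execution trace:
1. Inner try: `int('12.5')` raises ValueError.
2. Inner `except ValueError` matches; bare `raise` re-raises the same ValueError.
3. Outer `except ValueError` matches → ret = 78.
Result: 78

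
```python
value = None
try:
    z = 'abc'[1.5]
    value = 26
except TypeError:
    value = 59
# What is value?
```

Step-by-step execution trace:
1. `z = 'abc'[1.5]` raises TypeError.
2. `value = 26` is not reached.
3. `except TypeError` matches → value = 59.
Result: 59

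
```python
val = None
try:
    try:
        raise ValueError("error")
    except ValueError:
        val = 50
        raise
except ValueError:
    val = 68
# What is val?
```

Step-by-step execution trace:
1. Inner try: `raise ValueError("error")` raises ValueError.
2. Inner `except ValueError` matches → val = 50.
3. bare `raise` re-raises the same ValueError.
4. Outer `except ValueError` matches → val = 68.
Result: 68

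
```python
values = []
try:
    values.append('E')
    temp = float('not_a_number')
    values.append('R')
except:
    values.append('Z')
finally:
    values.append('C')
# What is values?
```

Step-by-step execution trace:
1. try: `values.append('E')` → values = ['E'].
2. `temp = float('not_a_number')` raises ValueError; `values.append('R')` is not reached.
3. bare `except` matches → `values.append('Z')` → values = ['E', 'Z'].
4. finally always runs: `values.append('C')` → values = ['E', 'Z', 'C'].
Result: ['E', 'Z', 'C']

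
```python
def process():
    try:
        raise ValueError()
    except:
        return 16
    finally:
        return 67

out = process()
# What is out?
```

Step-by-step execution trace:
1. `process()` enters try: `raise ValueError()` raises ValueError.
2. bare `except` matches → `return 16` sets pending return value 16.
3. Before returning, `finally: return 67` runs and overrides the pending return.
4. process() returns 67 → out = 67.
Result: 67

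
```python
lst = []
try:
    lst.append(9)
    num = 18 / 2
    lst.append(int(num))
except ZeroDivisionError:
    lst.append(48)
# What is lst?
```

Step-by-step execution trace:
1. try: `lst.append(9)` → lst = [9].
2. `num = 18 / 2` → num = 9.0. No exception raised.
3. `lst.append(int(num))` → lst = [9, 9].
4. `except ZeroDivisionError` is skipped (no exception was raised).
Result: [9, 9]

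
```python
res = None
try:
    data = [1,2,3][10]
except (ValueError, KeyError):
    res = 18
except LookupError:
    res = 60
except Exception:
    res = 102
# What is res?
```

Step-by-step execution trace:
1. `data = [1,2,3][10]` raises IndexError.
2. `except (ValueError, KeyError)` does not match IndexError; skipped.
3. `except LookupError` matches (IndexError is a subclass of LookupError) → res = 60.
4. `except Exception` is not reached.
Result: 60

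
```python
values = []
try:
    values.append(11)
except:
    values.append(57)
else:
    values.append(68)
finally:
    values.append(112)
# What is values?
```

Step-by-step execution trace:
1. try: `values.append(11)` → values = [11]. No exception raised.
2. `except` is skipped.
3. `else` runs: `values.append(68)` → values = [11, 68].
4. `finally` always runs: `values.append(112)` → values = [11, 68, 112].
Result: [11, 68, 112]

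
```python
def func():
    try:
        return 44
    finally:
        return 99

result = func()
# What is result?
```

Step-by-step execution trace:
1. `func()` enters try: `return 44` sets pending return value 44.
2. Before returning, `finally: return 99` runs and overrides the pending return.
3. func() returns 99 → result = 99.
Result: 99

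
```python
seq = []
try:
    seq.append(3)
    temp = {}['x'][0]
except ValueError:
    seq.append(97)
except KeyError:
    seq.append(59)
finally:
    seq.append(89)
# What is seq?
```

Step-by-step execution trace:
1. try: `seq.append(3)` → seq = [3].
2. `temp = {}['x'][0]` raises KeyError.
3. `except ValueError` does not match KeyError; skipped.
4. `except KeyError` matches → `seq.append(59)` → seq = [3, 59].
5. finally always runs: `seq.append(89)` → seq = [3, 59, 89].
Result: [3, 59, 89]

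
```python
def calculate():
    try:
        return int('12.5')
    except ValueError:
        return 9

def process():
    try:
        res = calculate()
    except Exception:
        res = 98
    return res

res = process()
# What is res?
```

Step-by-step execution trace:
1. `process()` calls `calculate()`.
2. In calculate: `int('12.5')` raises ValueError; `except ValueError` catches it → returns 9.
3. In process: `res = calculate()` → res = 9. No exception reaches process.
4. `except Exception` is skipped; process returns 9.
5. res = 9.
Result: 9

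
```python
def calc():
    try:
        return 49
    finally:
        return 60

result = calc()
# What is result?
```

Step-by-step execution trace:
1. `calc()` enters try: `return 49` sets pending return value 49.
2. Before returning, `finally: return 60` runs and overrides the pending return.
3. calc() returns 60 → result = 60.
Result: 60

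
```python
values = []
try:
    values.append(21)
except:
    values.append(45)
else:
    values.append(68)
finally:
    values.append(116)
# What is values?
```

Step-by-step execution trace:
1. try: `values.append(21)` → values = [21]. No exception raised.
2. `except` is skipped.
3. `else` runs: `values.append(68)` → values = [21, 68].
4. `finally` always runs: `values.append(116)` → values = [21, 68, 116].
Result: [21, 68, 116]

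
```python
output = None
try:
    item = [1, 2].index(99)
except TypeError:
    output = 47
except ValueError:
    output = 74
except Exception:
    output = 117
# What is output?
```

Step-by-step execution trace:
1. `item = [1, 2].index(99)` raises ValueError.
2. `except TypeError` does not match ValueError; skipped.
3. `except ValueError` matches → output = 74.
4. Remaining except clauses are skipped.
Result: 74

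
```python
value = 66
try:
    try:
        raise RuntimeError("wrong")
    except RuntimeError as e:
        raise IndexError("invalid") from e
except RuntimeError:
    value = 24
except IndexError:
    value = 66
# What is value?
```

Step-by-step execution trace:
1. Inner try raises RuntimeError; inner `except RuntimeError as e` catches it.
2. `raise IndexError(...) from e` raises IndexError (RuntimeError is attached as __cause__, but only IndexError is active).
3. Outer `except RuntimeError` does not match IndexError; skipped.
4. Outer `except IndexError` matches → value = 66.
Result: 66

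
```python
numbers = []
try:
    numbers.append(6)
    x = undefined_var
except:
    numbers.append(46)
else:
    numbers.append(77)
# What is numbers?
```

Step-by-step execution trace:
1. try: `numbers.append(6)` → numbers = [6].
2. `x = undefined_var` raises NameError.
3. bare `except` matches → `numbers.append(46)` → numbers = [6, 46].
4. `else` is skipped (an exception was raised).
Result: [6, 46]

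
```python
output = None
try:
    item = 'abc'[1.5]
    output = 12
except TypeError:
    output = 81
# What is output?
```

Step-by-step execution trace:
1. `item = 'abc'[1.5]` raises TypeError.
2. `output = 12` is not reached.
3. `except TypeError` matches → output = 81.
Result: 81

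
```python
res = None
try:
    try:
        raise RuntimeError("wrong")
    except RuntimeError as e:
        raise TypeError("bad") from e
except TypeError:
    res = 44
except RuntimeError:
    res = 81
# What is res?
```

Step-by-step execution trace:
1. Inner try raises RuntimeError; inner `except RuntimeError as e` catches it.
2. `raise TypeError(...) from e` raises TypeError (RuntimeError is attached as __cause__, but only TypeError is active).
3. Outer `except TypeError` matches → res = 44.
4. `except RuntimeError` is not reached.
Result: 44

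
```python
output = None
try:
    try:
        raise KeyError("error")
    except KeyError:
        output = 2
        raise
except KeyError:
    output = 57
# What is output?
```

Step-by-step execution trace:
1. Inner try: `raise KeyError("error")` raises KeyError.
2. Inner `except KeyError` matches → output = 2.
3. bare `raise` re-raises the same KeyError.
4. Outer `except KeyError` matches → output = 57.
Result: 57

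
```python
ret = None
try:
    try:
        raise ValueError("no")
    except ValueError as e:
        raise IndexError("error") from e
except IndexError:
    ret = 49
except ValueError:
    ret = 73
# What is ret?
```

Step-by-step execution trace:
1. Inner try raises ValueError; inner `except ValueError as e` catches it.
2. `raise IndexError(...) from e` raises IndexError (ValueError is attached as __cause__, but only IndexError is active).
3. Outer `except IndexError` matches → ret = 49.
4. `except ValueError` is not reached.
Result: 49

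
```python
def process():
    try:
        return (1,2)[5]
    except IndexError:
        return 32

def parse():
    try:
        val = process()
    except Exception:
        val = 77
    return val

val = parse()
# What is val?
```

Step-by-step execution trace:
1. `parse()` calls `process()`.
2. In process: `(1,2)[5]` raises IndexError; `except IndexError` catches it → returns 32.
3. In parse: `val = process()` → val = 32. No exception reaches parse.
4. `except Exception` is skipped; parse returns 32.
5. val = 32.
Result: 32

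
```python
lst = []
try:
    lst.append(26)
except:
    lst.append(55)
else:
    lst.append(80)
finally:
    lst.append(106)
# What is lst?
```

Step-by-step execution trace:
1. try: `lst.append(26)` → lst = [26]. No exception raised.
2. `except` is skipped.
3. `else` runs: `lst.append(80)` → lst = [26, 80].
4. `finally` always runs: `lst.append(106)` → lst = [26, 80, 106].
Result: [26, 80, 106]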